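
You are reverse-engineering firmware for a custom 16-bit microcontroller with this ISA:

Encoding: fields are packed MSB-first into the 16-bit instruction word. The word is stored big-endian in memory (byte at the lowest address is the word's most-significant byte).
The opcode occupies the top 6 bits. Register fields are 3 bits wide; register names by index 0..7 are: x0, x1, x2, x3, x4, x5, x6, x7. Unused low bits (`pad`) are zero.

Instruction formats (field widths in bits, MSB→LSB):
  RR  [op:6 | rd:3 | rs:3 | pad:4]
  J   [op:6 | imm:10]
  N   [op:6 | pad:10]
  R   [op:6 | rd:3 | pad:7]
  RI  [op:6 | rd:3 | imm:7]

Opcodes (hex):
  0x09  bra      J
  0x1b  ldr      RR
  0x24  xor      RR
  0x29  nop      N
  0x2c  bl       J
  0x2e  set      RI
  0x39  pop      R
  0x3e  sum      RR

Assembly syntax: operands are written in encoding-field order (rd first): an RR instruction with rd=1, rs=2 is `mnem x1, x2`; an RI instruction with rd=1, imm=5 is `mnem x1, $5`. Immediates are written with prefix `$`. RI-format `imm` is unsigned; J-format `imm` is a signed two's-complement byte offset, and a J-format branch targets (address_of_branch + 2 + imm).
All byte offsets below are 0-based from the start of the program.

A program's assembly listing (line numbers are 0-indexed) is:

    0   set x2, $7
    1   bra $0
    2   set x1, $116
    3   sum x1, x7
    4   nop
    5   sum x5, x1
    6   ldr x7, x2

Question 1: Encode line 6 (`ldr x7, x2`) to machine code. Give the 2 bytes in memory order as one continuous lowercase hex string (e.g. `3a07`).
6fa0

6. ldr fields op=0x1b:6|rd=7:3|rs=2:3|pad=0:4 → word 6fa0h → 6f a0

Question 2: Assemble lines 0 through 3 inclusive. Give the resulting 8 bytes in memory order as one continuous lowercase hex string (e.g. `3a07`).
b9072400b8f4f8f0

L0: set op=0x2e:6|rd=2:3|imm=7:7 ⇒ 0xb907 ⇒ big b9 07
L1: bra op=0x9:6|imm=0:10 ⇒ 0x2400 ⇒ big 24 00
L2: set op=0x2e:6|rd=1:3|imm=116:7 ⇒ 0xb8f4 ⇒ big b8 f4
L3: sum op=0x3e:6|rd=1:3|rs=7:3|pad=0:4 ⇒ 0xf8f0 ⇒ big f8 f0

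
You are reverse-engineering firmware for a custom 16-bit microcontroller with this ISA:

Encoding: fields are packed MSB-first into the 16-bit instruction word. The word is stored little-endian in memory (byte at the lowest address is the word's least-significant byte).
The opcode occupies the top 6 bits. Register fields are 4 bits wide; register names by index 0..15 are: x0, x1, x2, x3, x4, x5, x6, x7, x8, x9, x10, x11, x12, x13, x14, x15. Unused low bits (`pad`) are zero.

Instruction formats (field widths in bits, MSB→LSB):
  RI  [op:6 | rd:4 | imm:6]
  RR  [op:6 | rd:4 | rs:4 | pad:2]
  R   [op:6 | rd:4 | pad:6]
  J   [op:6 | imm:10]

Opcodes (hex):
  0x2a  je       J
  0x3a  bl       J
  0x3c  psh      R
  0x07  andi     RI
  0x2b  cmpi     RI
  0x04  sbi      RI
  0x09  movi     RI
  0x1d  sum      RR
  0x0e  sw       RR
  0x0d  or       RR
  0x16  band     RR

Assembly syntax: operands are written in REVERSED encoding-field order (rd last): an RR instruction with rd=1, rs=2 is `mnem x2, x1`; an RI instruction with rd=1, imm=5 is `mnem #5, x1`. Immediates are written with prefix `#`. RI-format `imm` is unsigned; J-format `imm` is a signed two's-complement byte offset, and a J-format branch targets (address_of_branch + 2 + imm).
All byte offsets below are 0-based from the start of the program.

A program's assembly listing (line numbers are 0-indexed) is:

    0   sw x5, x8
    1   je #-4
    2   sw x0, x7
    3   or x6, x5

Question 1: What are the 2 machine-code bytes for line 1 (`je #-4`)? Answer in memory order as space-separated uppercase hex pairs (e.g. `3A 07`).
1. je fields op=0x2a:6|imm=-4:10 → word abfch → fc ab

FC AB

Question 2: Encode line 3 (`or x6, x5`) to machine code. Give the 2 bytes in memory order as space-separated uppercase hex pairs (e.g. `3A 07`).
3. or fields op=0xd:6|rd=5:4|rs=6:4|pad=0:2 → word 3558h → 58 35

58 35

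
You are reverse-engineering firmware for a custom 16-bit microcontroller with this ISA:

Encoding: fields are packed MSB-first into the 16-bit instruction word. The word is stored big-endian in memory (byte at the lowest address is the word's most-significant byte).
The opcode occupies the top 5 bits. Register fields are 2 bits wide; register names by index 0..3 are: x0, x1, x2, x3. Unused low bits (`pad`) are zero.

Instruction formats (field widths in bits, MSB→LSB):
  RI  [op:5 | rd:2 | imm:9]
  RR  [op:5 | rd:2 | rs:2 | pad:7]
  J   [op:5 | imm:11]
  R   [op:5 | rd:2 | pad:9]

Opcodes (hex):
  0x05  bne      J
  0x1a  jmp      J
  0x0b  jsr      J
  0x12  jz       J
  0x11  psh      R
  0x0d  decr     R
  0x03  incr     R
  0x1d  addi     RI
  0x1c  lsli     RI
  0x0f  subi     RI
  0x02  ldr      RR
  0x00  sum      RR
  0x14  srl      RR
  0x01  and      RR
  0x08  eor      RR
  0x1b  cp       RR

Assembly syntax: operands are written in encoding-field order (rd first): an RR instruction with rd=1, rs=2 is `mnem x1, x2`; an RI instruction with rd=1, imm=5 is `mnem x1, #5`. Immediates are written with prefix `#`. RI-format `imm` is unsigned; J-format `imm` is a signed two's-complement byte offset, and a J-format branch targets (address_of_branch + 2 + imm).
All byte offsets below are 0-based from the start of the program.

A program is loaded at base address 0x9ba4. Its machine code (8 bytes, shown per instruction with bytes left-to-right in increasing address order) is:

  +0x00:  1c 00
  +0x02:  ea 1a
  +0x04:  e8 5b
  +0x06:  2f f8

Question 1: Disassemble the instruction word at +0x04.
[04] e8 5b → 0xe85b
  top 5b → 0x1d → addi [RI]
  rd@[10:9]=0x0 ⇒ x0
  imm@[8:0]=0x5b ⇒ #91

addi x0, #91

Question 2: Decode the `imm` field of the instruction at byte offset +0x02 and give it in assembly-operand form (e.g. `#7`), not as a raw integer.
@+02  big-endian(ea 1a) = 0xea1a
  op=0xea1a>>11=0x1d ⇒ addi (RI)
  [10:9] rd=1 = x1
  [8:0] imm=26 = #26

#26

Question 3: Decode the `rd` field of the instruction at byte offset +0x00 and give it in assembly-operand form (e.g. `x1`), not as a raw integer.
@+00  big-endian(1c 00) = 0x1c00
  op=0x1c00>>11=0x3 ⇒ incr (R)
  [10:9] rd=2 = x2

x2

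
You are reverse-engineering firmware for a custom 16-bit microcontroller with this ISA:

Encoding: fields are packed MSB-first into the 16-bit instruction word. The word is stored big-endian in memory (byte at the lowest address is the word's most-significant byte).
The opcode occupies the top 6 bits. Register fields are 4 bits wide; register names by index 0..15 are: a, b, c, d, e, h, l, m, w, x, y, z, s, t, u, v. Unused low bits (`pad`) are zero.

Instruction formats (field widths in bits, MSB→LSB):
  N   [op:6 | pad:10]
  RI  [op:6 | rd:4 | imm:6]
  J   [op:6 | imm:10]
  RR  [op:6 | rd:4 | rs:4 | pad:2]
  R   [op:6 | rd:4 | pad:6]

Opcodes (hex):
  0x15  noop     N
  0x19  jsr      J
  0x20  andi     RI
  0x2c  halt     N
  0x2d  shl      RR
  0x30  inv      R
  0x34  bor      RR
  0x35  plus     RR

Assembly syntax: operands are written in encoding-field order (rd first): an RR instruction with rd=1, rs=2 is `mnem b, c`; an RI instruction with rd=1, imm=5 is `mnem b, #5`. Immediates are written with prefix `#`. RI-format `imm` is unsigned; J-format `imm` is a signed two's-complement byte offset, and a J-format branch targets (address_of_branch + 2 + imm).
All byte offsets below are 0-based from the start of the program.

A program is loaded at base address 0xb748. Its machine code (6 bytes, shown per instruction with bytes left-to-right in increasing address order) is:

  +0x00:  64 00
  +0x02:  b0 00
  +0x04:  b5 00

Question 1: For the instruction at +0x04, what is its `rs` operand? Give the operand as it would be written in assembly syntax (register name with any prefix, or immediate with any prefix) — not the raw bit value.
a

[04] b5 00 → 0xb500
  top 6b → 0x2d → shl [RR]
  rd: (w>>6)&0xf=0x4 → e
  rs: (w>>2)&0xf=0x0 → a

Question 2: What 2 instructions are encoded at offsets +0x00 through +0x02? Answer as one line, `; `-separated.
@+00  big-endian(64 00) = 0x6400
  top 6b → 0x19 → jsr [J]
  [9:0] imm=0 = #0
@+02  big-endian(b0 00) = 0xb000
  top 6b → 0x2c → halt [N]

jsr #0; halt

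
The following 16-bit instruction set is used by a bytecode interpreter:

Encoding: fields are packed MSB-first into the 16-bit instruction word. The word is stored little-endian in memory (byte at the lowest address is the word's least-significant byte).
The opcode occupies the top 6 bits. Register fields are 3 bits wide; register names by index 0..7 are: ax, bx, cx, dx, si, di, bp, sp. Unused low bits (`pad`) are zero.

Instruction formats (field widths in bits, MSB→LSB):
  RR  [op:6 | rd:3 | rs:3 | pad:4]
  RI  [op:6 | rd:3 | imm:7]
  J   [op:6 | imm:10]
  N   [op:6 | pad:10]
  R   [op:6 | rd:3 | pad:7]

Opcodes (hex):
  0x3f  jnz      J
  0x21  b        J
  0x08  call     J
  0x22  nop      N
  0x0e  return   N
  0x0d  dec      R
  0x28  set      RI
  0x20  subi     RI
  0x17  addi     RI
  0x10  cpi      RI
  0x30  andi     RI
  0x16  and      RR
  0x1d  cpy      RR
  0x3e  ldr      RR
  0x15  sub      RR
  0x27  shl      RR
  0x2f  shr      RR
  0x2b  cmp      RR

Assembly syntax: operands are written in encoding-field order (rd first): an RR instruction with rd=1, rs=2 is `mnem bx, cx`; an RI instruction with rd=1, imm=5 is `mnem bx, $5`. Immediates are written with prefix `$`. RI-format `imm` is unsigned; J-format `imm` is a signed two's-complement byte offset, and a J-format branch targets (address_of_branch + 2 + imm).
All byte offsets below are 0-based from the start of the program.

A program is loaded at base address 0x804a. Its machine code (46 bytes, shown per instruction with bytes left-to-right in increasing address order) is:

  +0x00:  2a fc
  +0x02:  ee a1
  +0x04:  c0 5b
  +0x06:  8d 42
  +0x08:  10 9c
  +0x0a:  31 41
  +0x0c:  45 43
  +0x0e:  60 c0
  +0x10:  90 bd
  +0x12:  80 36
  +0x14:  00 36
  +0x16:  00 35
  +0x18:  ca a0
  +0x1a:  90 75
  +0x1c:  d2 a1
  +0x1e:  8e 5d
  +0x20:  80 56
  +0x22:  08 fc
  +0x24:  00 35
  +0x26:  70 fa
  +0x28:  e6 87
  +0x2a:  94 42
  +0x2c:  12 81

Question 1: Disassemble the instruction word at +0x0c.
cpi bp, $69

off 0x0c: read 45 43 as little → 0x4345
  top 6b → 0x10 → cpi [RI]
  [9:7] rd=6 = bp
  [6:0] imm=69 = $69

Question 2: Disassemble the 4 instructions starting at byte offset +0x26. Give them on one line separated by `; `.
@+26  little-endian(70 fa) = 0xfa70
  top 6b → 0x3e → ldr [RR]
  rd: (w>>7)&0x7=0x4 → si
  rs: (w>>4)&0x7=0x7 → sp
@+28  little-endian(e6 87) = 0x87e6
  top 6b → 0x21 → b [J]
  imm: (w>>0)&0x3ff=0x3e6 (s10→-26) → $-26
@+2a  little-endian(94 42) = 0x4294
  top 6b → 0x10 → cpi [RI]
  rd: (w>>7)&0x7=0x5 → di
  imm: (w>>0)&0x7f=0x14 → $20
@+2c  little-endian(12 81) = 0x8112
  top 6b → 0x20 → subi [RI]
  rd: (w>>7)&0x7=0x2 → cx
  imm: (w>>0)&0x7f=0x12 → $18

ldr si, sp; b $-26; cpi di, $20; subi cx, $18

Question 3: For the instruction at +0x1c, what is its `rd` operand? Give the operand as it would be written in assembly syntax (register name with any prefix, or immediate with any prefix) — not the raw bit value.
dx

@+1c  little-endian(d2 a1) = 0xa1d2
  top 6b → 0x28 → set [RI]
  rd@[9:7]=0x3 ⇒ dx
  imm@[6:0]=0x52 ⇒ $82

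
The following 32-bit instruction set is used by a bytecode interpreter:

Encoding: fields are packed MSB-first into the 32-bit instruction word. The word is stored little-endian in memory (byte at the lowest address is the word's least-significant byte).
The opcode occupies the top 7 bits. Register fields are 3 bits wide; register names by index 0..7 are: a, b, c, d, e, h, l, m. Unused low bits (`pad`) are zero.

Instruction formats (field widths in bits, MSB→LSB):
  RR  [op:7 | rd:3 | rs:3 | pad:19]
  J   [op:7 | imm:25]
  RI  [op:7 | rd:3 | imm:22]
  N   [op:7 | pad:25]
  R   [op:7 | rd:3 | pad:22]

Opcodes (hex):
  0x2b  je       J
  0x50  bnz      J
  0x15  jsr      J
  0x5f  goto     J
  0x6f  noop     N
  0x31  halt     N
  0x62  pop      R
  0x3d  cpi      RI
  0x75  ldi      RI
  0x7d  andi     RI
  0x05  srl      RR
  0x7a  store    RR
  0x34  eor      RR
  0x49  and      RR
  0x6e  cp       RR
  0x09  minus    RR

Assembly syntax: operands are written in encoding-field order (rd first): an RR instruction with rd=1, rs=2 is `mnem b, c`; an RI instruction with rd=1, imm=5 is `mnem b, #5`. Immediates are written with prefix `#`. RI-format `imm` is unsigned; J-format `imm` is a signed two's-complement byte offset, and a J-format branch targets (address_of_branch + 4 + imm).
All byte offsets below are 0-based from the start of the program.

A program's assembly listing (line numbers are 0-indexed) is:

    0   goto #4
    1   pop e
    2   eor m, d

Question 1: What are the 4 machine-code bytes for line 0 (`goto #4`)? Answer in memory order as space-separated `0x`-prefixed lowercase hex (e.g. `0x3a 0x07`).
0. goto fields op=0x5f:7|imm=4:25 → word be000004h → 04 00 00 be

0x04 0x00 0x00 0xbe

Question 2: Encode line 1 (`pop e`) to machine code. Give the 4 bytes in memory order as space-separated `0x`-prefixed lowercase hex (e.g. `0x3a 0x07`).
0x00 0x00 0x00 0xc5

L1: pop op=0x62:7|rd=4:3|pad=0:22 ⇒ 0xc5000000 ⇒ little 00 00 00 c5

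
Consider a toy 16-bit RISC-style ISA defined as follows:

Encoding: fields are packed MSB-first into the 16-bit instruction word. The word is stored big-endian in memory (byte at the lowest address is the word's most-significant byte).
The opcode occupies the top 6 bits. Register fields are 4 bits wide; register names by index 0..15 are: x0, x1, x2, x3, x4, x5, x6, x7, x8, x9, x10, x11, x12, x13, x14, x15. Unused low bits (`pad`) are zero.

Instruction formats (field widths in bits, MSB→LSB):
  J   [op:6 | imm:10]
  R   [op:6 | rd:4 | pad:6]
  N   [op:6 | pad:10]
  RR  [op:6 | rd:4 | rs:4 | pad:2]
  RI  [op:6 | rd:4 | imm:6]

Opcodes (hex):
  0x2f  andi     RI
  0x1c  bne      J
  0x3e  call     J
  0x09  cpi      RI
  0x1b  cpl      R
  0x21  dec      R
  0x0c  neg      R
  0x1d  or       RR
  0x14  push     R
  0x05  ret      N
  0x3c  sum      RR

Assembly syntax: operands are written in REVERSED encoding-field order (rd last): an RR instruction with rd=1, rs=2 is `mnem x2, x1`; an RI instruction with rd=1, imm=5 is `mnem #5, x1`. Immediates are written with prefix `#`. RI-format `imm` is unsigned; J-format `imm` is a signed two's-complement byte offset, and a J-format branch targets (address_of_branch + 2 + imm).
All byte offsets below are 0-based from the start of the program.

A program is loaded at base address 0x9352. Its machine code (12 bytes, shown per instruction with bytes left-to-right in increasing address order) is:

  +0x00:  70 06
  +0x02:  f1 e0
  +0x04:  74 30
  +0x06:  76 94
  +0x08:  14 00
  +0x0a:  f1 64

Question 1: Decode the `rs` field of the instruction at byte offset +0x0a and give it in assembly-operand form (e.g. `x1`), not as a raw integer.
+0x0a: f1 64 ⇒ word 0xf164 (big)
  opcode bits[15:10]=0x3c: sum/RR
  rd@[9:6]=0x5 ⇒ x5
  rs@[5:2]=0x9 ⇒ x9

x9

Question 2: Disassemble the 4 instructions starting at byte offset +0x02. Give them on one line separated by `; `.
+0x02: f1 e0 ⇒ word 0xf1e0 (big)
  opcode bits[15:10]=0x3c: sum/RR
  rd@[9:6]=0x7 ⇒ x7
  rs@[5:2]=0x8 ⇒ x8
+0x04: 74 30 ⇒ word 0x7430 (big)
  opcode bits[15:10]=0x1d: or/RR
  rd@[9:6]=0x0 ⇒ x0
  rs@[5:2]=0xc ⇒ x12
+0x06: 76 94 ⇒ word 0x7694 (big)
  opcode bits[15:10]=0x1d: or/RR
  rd@[9:6]=0xa ⇒ x10
  rs@[5:2]=0x5 ⇒ x5
+0x08: 14 00 ⇒ word 0x1400 (big)
  opcode bits[15:10]=0x5: ret/N

sum x8, x7; or x12, x0; or x5, x10; ret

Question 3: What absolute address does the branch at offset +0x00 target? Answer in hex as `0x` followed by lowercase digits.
0x935a

off 0x00: read 70 06 as big → 0x7006
  top 6b → 0x1c → bne [J]
  imm: (w>>0)&0x3ff=0x6 → #6
  target = base 0x9352 + off 0x00 + 2 + imm 6 = 0x935a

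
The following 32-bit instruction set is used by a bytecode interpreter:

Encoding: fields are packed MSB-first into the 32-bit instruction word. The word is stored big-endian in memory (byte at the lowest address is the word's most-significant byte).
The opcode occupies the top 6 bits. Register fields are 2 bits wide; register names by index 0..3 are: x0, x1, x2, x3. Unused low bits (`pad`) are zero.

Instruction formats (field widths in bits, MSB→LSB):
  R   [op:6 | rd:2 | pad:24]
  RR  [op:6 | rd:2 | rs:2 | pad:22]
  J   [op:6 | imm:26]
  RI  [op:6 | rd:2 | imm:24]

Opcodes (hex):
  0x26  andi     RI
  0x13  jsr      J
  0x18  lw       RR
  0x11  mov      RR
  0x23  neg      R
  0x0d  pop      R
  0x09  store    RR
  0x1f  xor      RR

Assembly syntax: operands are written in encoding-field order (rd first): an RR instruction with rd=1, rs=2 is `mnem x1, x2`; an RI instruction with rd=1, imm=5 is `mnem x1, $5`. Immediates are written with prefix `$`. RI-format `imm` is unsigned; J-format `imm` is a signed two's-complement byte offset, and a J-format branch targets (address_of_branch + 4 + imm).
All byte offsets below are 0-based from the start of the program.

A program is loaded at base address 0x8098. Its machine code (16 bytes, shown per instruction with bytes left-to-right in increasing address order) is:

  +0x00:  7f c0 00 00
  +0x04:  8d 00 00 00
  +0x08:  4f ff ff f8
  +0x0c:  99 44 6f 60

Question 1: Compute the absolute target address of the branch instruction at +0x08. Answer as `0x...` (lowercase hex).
@+08  big-endian(4f ff ff f8) = 0x4ffffff8
  opcode bits[31:26]=0x13: jsr/J
  imm: (w>>0)&0x3ffffff=0x3fffff8 (s26→-8) → $-8
  target = base 0x8098 + off 0x08 + 4 + imm -8 = 0x809c

0x809c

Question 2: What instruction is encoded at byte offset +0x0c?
off 0x0c: read 99 44 6f 60 as big → 0x99446f60
  opcode bits[31:26]=0x26: andi/RI
  rd: (w>>24)&0x3=0x1 → x1
  imm: (w>>0)&0xffffff=0x446f60 → $4484960

andi x1, $4484960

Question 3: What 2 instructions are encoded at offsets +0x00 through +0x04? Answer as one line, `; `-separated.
@+00  big-endian(7f c0 00 00) = 0x7fc00000
  opcode bits[31:26]=0x1f: xor/RR
  rd@[25:24]=0x3 ⇒ x3
  rs@[23:22]=0x3 ⇒ x3
@+04  big-endian(8d 00 00 00) = 0x8d000000
  opcode bits[31:26]=0x23: neg/R
  rd@[25:24]=0x1 ⇒ x1

xor x3, x3; neg x1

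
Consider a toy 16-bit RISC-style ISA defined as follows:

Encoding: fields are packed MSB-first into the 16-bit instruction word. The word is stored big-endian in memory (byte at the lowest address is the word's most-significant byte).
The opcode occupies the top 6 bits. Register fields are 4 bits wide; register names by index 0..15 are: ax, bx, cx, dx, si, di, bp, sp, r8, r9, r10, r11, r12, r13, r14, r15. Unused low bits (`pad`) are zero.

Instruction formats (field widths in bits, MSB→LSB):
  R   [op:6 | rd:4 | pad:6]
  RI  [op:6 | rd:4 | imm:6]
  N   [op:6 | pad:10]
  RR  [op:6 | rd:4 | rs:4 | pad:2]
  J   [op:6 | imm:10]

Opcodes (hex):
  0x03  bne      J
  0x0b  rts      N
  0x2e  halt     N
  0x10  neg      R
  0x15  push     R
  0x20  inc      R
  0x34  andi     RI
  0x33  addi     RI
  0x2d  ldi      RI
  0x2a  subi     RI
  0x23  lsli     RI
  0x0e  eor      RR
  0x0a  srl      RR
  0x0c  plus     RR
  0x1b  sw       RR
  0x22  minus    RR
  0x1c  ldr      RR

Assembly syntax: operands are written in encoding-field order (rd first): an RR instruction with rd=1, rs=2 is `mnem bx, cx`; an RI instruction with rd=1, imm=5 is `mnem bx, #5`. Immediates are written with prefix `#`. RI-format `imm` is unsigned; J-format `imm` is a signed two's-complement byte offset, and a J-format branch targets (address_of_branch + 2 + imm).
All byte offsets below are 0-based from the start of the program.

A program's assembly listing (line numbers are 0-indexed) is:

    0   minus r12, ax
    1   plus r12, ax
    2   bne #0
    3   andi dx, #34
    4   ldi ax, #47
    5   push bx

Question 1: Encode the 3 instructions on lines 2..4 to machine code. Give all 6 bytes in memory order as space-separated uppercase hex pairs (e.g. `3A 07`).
L2: bne op=0x3:6|imm=0:10 ⇒ 0x0c00 ⇒ big 0c 00
L3: andi op=0x34:6|rd=3:4|imm=34:6 ⇒ 0xd0e2 ⇒ big d0 e2
L4: ldi op=0x2d:6|rd=0:4|imm=47:6 ⇒ 0xb42f ⇒ big b4 2f

0C 00 D0 E2 B4 2F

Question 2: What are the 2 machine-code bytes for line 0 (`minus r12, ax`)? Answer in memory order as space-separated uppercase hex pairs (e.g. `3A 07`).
8B 00

0. minus fields op=0x22:6|rd=12:4|rs=0:4|pad=0:2 → word 8b00h → 8b 00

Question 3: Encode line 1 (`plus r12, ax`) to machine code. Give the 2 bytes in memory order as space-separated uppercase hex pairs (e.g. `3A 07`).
33 00

L1: plus op=0xc:6|rd=12:4|rs=0:4|pad=0:2 ⇒ 0x3300 ⇒ big 33 00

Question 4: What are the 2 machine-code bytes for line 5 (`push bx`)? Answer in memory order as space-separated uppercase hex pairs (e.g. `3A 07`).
54 40

line 5 (push): pack op=0x15:6|rd=1:4|pad=0:6 = 0x5440; big→ 54 40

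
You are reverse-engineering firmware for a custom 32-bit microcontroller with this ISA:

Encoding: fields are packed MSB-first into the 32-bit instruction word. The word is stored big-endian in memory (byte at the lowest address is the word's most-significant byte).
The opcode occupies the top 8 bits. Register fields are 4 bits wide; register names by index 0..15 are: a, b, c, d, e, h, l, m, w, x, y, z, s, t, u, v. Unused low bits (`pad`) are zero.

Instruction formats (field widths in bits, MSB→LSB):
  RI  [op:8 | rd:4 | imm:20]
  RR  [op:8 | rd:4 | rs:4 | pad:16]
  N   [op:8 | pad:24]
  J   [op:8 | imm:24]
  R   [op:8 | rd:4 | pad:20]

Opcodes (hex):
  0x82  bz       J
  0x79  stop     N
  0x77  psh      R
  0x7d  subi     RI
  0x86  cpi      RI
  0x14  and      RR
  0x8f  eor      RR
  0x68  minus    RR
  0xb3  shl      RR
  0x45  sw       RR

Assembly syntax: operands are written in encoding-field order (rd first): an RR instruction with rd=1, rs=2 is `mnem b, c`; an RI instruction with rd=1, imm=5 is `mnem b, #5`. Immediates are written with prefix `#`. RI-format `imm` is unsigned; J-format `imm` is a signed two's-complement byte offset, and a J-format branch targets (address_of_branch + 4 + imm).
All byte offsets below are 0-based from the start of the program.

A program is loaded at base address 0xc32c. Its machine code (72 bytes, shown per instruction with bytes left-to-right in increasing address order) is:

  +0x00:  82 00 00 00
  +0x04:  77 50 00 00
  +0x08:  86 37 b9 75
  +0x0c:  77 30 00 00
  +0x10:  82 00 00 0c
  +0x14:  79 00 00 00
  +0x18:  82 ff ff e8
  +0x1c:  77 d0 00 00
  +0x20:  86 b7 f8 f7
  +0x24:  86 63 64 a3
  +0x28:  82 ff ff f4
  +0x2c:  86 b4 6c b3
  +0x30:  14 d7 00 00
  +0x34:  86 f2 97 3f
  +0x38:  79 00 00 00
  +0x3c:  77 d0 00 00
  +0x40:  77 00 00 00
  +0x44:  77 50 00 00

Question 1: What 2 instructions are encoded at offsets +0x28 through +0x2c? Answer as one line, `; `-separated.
[28] 82 ff ff f4 → 0x82fffff4
  op=0x82fffff4>>24=0x82 ⇒ bz (J)
  [23:0] imm=16777204 (s24→-12) = #-12
[2c] 86 b4 6c b3 → 0x86b46cb3
  op=0x86b46cb3>>24=0x86 ⇒ cpi (RI)
  [23:20] rd=11 = z
  [19:0] imm=289971 = #289971

bz #-12; cpi z, #289971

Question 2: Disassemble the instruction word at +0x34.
+0x34: 86 f2 97 3f ⇒ word 0x86f2973f (big)
  opcode bits[31:24]=0x86: cpi/RI
  [23:20] rd=15 = v
  [19:0] imm=169791 = #169791

cpi v, #169791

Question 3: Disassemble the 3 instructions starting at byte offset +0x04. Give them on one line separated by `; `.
psh h; cpi d, #506229; psh d

@+04  big-endian(77 50 00 00) = 0x77500000
  op=0x77500000>>24=0x77 ⇒ psh (R)
  rd@[23:20]=0x5 ⇒ h
@+08  big-endian(86 37 b9 75) = 0x8637b975
  op=0x8637b975>>24=0x86 ⇒ cpi (RI)
  rd@[23:20]=0x3 ⇒ d
  imm@[19:0]=0x7b975 ⇒ #506229
@+0c  big-endian(77 30 00 00) = 0x77300000
  op=0x77300000>>24=0x77 ⇒ psh (R)
  rd@[23:20]=0x3 ⇒ d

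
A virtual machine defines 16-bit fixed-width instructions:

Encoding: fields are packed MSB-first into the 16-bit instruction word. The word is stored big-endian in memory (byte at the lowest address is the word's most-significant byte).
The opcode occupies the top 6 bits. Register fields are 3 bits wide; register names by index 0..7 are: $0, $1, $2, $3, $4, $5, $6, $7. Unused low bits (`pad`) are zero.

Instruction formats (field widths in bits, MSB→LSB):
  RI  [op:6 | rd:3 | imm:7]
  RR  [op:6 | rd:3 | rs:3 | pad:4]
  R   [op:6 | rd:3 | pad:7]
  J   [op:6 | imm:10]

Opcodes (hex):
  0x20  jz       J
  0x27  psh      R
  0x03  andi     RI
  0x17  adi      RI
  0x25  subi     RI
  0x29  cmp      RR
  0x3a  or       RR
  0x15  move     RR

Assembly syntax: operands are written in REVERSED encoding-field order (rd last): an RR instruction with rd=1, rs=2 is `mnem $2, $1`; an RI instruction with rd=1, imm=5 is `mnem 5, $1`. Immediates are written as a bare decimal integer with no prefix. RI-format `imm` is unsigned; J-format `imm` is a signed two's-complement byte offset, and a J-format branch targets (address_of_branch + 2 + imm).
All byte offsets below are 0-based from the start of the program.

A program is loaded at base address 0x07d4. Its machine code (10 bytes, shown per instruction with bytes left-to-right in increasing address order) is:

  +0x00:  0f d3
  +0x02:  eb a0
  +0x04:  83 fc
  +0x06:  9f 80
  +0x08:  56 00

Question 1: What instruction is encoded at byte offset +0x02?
or $2, $7

off 0x02: read eb a0 as big → 0xeba0
  top 6b → 0x3a → or [RR]
  rd: (w>>7)&0x7=0x7 → $7
  rs: (w>>4)&0x7=0x2 → $2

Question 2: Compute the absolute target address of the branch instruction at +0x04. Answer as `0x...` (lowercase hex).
0x07d6

@+04  big-endian(83 fc) = 0x83fc
  top 6b → 0x20 → jz [J]
  [9:0] imm=1020 (s10→-4) = -4
  target = base 0x07d4 + off 0x04 + 2 + imm -4 = 0x07d6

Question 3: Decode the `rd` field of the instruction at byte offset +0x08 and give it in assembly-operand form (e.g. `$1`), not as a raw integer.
$4

off 0x08: read 56 00 as big → 0x5600
  opcode bits[15:10]=0x15: move/RR
  rd: (w>>7)&0x7=0x4 → $4
  rs: (w>>4)&0x7=0x0 → $0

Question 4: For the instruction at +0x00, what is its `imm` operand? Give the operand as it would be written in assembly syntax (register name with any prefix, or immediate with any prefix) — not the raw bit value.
@+00  big-endian(0f d3) = 0x0fd3
  op=0x0fd3>>10=0x3 ⇒ andi (RI)
  rd: (w>>7)&0x7=0x7 → $7
  imm: (w>>0)&0x7f=0x53 → 83

83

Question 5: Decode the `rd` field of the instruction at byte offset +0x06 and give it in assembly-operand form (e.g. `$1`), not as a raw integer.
[06] 9f 80 → 0x9f80
  op=0x9f80>>10=0x27 ⇒ psh (R)
  rd@[9:7]=0x7 ⇒ $7

$7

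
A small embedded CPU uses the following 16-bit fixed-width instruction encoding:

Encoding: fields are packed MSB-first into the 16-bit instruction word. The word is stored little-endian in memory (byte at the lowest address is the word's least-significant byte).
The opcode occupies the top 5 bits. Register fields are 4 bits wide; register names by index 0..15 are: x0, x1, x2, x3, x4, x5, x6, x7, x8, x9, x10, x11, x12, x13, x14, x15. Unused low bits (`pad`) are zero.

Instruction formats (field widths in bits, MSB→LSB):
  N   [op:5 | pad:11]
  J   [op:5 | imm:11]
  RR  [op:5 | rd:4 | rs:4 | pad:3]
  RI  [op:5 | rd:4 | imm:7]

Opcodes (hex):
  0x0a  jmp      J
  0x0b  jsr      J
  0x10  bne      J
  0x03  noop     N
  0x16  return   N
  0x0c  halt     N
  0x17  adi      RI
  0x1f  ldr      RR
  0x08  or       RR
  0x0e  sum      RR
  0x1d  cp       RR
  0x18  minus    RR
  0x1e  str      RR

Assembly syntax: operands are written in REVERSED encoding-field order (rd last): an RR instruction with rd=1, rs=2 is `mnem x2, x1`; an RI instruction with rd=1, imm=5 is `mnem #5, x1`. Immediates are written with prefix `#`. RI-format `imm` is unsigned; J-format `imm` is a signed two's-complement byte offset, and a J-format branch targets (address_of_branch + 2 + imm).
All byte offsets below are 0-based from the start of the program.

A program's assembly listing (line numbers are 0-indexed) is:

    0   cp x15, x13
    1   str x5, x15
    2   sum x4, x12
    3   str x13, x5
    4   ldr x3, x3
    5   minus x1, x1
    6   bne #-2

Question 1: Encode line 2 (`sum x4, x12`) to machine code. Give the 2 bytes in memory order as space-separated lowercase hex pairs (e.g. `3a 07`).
line 2 (sum): pack op=0xe:5|rd=12:4|rs=4:4|pad=0:3 = 0x7620; little→ 20 76

20 76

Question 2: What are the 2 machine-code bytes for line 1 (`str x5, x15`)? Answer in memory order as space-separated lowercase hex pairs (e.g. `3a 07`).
a8 f7

L1: str op=0x1e:5|rd=15:4|rs=5:4|pad=0:3 ⇒ 0xf7a8 ⇒ little a8 f7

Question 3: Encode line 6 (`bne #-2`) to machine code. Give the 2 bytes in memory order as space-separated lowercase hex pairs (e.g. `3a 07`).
fe 87

6. bne fields op=0x10:5|imm=-2:11 → word 87feh → fe 87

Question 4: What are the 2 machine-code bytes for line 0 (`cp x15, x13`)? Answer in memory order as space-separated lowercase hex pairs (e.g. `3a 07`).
line 0 (cp): pack op=0x1d:5|rd=13:4|rs=15:4|pad=0:3 = 0xeef8; little→ f8 ee

f8 ee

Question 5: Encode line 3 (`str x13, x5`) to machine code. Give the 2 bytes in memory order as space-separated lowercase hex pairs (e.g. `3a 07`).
line 3 (str): pack op=0x1e:5|rd=5:4|rs=13:4|pad=0:3 = 0xf2e8; little→ e8 f2

e8 f2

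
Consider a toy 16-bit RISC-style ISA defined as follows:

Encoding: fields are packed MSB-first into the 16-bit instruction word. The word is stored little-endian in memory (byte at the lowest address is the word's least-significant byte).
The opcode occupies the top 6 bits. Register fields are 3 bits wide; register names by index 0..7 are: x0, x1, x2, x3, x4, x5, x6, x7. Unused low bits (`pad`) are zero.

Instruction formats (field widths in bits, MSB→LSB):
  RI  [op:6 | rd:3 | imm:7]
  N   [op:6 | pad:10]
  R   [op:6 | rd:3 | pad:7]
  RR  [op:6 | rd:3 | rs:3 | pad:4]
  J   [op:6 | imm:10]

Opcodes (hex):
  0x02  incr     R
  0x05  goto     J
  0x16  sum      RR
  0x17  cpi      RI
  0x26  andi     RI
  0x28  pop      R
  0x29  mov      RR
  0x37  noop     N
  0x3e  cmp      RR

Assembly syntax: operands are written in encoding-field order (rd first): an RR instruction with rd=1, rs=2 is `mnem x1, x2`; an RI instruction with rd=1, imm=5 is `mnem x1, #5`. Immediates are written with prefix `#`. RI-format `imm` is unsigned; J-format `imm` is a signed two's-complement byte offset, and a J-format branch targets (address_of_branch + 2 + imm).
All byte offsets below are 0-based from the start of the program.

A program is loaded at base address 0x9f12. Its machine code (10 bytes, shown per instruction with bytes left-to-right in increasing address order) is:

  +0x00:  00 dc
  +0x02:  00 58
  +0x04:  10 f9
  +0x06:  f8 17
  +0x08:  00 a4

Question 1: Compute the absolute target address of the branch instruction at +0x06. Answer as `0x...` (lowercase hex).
[06] f8 17 → 0x17f8
  top 6b → 0x5 → goto [J]
  imm: (w>>0)&0x3ff=0x3f8 (s10→-8) → #-8
  target = base 0x9f12 + off 0x06 + 2 + imm -8 = 0x9f12

0x9f12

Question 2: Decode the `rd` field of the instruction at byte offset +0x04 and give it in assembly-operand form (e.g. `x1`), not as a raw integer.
@+04  little-endian(10 f9) = 0xf910
  opcode bits[15:10]=0x3e: cmp/RR
  [9:7] rd=2 = x2
  [6:4] rs=1 = x1

x2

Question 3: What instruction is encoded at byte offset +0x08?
+0x08: 00 a4 ⇒ word 0xa400 (little)
  opcode bits[15:10]=0x29: mov/RR
  rd: (w>>7)&0x7=0x0 → x0
  rs: (w>>4)&0x7=0x0 → x0

mov x0, x0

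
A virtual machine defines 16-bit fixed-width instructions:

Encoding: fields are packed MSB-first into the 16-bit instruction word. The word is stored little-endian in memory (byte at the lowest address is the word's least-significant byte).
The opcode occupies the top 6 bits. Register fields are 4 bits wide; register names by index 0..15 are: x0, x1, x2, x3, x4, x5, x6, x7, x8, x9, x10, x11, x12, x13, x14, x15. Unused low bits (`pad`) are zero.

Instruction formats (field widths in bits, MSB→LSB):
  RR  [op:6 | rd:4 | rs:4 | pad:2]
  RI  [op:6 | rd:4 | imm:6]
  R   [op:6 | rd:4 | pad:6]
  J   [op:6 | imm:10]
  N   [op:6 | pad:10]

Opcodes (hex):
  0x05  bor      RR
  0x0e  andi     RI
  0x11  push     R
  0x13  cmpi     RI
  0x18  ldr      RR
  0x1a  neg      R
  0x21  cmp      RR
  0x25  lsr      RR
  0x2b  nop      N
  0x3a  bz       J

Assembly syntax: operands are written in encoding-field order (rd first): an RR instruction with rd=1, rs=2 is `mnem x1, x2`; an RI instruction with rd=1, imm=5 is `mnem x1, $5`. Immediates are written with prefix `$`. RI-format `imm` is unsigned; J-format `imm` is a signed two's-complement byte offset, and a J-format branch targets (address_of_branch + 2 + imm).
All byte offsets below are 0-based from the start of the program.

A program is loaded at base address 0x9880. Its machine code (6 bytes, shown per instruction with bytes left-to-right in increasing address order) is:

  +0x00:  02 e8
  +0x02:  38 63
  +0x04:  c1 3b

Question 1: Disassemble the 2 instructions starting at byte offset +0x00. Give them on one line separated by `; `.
off 0x00: read 02 e8 as little → 0xe802
  opcode bits[15:10]=0x3a: bz/J
  imm: (w>>0)&0x3ff=0x2 → $2
off 0x02: read 38 63 as little → 0x6338
  opcode bits[15:10]=0x18: ldr/RR
  rd: (w>>6)&0xf=0xc → x12
  rs: (w>>2)&0xf=0xe → x14

bz $2; ldr x12, x14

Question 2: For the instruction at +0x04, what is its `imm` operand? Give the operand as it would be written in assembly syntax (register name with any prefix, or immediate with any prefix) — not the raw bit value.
$1

@+04  little-endian(c1 3b) = 0x3bc1
  top 6b → 0xe → andi [RI]
  rd@[9:6]=0xf ⇒ x15
  imm@[5:0]=0x1 ⇒ $1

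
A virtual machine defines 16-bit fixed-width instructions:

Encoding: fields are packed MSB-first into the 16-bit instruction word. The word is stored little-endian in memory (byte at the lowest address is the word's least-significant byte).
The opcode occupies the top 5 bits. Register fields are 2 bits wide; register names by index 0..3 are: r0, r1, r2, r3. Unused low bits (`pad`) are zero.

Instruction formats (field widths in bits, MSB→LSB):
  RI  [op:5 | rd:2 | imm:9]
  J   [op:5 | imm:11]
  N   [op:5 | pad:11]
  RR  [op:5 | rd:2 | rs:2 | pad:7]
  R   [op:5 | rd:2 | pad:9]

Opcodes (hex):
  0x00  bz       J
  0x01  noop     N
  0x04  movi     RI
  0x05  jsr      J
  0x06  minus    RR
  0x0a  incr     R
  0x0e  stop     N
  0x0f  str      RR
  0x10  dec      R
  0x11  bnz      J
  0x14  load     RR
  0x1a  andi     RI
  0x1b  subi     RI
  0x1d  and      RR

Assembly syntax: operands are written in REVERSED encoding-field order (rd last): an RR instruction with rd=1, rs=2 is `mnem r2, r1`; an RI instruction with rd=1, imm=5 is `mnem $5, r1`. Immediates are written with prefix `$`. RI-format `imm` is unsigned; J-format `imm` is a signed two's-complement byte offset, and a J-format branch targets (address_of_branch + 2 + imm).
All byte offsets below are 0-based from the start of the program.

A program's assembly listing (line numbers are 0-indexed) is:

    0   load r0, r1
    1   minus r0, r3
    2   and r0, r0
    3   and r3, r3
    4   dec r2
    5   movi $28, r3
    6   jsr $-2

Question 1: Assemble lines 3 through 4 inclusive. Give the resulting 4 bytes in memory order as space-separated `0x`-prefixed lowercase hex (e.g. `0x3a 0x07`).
0x80 0xef 0x00 0x84

3. and fields op=0x1d:5|rd=3:2|rs=3:2|pad=0:7 → word ef80h → 80 ef
4. dec fields op=0x10:5|rd=2:2|pad=0:9 → word 8400h → 00 84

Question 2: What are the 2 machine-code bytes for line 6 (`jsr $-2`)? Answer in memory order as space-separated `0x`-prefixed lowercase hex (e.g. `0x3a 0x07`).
0xfe 0x2f

6. jsr fields op=0x5:5|imm=-2:11 → word 2ffeh → fe 2f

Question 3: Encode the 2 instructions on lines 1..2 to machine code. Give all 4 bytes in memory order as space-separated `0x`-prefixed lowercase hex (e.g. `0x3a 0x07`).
0x00 0x36 0x00 0xe8

L1: minus op=0x6:5|rd=3:2|rs=0:2|pad=0:7 ⇒ 0x3600 ⇒ little 00 36
L2: and op=0x1d:5|rd=0:2|rs=0:2|pad=0:7 ⇒ 0xe800 ⇒ little 00 e8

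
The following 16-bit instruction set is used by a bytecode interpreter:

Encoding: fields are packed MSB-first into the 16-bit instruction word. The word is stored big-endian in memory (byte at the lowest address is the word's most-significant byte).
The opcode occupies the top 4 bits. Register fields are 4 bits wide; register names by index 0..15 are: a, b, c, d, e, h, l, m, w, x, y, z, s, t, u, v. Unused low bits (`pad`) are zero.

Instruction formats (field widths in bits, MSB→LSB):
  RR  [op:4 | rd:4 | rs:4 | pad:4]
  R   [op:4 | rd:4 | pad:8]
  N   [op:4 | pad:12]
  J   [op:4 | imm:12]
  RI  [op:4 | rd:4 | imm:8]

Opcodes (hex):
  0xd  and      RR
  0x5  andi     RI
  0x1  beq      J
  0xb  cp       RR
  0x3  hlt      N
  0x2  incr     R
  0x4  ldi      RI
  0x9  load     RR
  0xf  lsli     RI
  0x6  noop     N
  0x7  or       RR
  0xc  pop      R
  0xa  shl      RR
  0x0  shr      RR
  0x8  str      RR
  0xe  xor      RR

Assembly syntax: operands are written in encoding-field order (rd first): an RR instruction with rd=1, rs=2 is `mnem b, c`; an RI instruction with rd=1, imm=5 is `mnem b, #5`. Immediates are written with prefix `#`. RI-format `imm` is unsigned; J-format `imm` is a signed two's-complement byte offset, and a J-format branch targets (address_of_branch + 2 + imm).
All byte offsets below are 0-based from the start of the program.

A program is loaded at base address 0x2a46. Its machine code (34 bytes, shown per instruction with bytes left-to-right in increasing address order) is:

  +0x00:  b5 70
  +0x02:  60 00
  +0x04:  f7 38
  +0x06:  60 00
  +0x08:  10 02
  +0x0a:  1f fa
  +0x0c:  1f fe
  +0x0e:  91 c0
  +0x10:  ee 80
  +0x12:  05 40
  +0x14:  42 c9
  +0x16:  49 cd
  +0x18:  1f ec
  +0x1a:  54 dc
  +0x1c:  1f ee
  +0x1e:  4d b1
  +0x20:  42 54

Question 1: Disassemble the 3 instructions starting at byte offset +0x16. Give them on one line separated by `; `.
ldi x, #205; beq #-20; andi e, #220

off 0x16: read 49 cd as big → 0x49cd
  opcode bits[15:12]=0x4: ldi/RI
  rd: (w>>8)&0xf=0x9 → x
  imm: (w>>0)&0xff=0xcd → #205
off 0x18: read 1f ec as big → 0x1fec
  opcode bits[15:12]=0x1: beq/J
  imm: (w>>0)&0xfff=0xfec (s12→-20) → #-20
off 0x1a: read 54 dc as big → 0x54dc
  opcode bits[15:12]=0x5: andi/RI
  rd: (w>>8)&0xf=0x4 → e
  imm: (w>>0)&0xff=0xdc → #220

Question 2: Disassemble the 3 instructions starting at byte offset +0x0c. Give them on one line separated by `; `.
+0x0c: 1f fe ⇒ word 0x1ffe (big)
  top 4b → 0x1 → beq [J]
  [11:0] imm=4094 (s12→-2) = #-2
+0x0e: 91 c0 ⇒ word 0x91c0 (big)
  top 4b → 0x9 → load [RR]
  [11:8] rd=1 = b
  [7:4] rs=12 = s
+0x10: ee 80 ⇒ word 0xee80 (big)
  top 4b → 0xe → xor [RR]
  [11:8] rd=14 = u
  [7:4] rs=8 = w

beq #-2; load b, s; xor u, w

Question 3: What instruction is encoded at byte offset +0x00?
cp h, m

[00] b5 70 → 0xb570
  top 4b → 0xb → cp [RR]
  rd@[11:8]=0x5 ⇒ h
  rs@[7:4]=0x7 ⇒ m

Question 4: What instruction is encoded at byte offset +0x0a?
beq #-6

[0a] 1f fa → 0x1ffa
  top 4b → 0x1 → beq [J]
  [11:0] imm=4090 (s12→-6) = #-6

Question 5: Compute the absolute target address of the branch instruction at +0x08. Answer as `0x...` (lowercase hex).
0x2a52

off 0x08: read 10 02 as big → 0x1002
  op=0x1002>>12=0x1 ⇒ beq (J)
  imm: (w>>0)&0xfff=0x2 → #2
  target = base 0x2a46 + off 0x08 + 2 + imm 2 = 0x2a52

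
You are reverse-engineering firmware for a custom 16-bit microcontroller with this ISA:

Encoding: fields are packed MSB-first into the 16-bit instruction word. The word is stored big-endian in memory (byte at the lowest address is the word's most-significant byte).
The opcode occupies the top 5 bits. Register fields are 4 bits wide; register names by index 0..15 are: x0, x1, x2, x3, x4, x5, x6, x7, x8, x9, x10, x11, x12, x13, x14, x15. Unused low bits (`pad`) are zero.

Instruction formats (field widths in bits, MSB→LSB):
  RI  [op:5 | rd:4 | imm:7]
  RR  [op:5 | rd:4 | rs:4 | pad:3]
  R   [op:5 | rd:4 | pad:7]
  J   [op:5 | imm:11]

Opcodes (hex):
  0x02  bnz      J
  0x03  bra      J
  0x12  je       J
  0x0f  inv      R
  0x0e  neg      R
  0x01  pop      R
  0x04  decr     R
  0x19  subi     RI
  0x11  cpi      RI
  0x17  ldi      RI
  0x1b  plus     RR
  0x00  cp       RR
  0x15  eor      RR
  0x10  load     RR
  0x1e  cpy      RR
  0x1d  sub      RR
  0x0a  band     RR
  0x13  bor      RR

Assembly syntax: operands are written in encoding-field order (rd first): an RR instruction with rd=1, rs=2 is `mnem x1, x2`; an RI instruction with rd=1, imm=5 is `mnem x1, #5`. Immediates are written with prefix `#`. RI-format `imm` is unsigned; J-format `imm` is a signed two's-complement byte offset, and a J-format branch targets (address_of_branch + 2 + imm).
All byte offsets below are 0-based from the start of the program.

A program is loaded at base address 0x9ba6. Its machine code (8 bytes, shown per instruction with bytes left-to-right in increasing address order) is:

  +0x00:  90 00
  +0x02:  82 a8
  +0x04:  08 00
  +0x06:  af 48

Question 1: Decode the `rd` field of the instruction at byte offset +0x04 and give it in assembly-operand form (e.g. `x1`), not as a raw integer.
+0x04: 08 00 ⇒ word 0x0800 (big)
  opcode bits[15:11]=0x1: pop/R
  rd@[10:7]=0x0 ⇒ x0

x0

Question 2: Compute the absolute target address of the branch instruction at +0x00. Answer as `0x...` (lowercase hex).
off 0x00: read 90 00 as big → 0x9000
  top 5b → 0x12 → je [J]
  imm@[10:0]=0x0 ⇒ #0
  target = base 0x9ba6 + off 0x00 + 2 + imm 0 = 0x9ba8

0x9ba8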